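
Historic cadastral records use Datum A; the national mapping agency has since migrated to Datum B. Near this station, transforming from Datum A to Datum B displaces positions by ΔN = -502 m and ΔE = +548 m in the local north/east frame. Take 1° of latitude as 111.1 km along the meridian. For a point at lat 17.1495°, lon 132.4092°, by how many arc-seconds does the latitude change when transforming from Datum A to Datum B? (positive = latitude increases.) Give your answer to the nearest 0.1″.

1° of latitude = 111.1 km, so Δφ = -502.0 / 111100 = -0.0045185° = -16.266″.

Δφ = -16.3″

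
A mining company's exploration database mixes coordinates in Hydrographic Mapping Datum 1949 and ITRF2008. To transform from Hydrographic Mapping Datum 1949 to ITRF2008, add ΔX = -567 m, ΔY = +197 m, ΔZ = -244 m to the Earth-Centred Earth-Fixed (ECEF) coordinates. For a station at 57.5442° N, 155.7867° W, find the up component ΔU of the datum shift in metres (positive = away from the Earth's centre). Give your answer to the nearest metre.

The local up (radial) axis is (cos φ cos λ, cos φ sin λ, sin φ), giving ΔU = 277.511 − 43.359 − 205.889 = 28.26 m.

ΔU = 28 m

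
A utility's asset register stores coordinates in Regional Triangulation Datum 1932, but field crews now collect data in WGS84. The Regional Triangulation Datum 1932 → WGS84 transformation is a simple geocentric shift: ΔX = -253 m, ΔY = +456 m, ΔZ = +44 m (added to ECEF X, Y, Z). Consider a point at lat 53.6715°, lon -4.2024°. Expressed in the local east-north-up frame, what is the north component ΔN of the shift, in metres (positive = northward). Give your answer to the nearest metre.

The local north axis is (−sin φ cos λ, −sin φ sin λ, cos φ), giving ΔN = 203.277 + 26.921 + 26.066 = 256.26 m.

ΔN = 256 m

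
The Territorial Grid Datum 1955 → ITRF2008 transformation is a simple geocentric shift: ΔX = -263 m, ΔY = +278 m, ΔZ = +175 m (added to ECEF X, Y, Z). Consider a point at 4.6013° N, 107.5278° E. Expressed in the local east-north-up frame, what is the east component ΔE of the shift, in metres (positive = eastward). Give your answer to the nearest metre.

At φ = 4.6013°, λ = 107.5278°: sin φ = 0.080222, cos φ = 0.996777, sin λ = 0.953571, cos λ = -0.301169.
ΔE = −sin λ·ΔX + cos λ·ΔY = −(0.953571)·(-263) + (-0.301169)·(278) = 167.06 m.

ΔE = 167 m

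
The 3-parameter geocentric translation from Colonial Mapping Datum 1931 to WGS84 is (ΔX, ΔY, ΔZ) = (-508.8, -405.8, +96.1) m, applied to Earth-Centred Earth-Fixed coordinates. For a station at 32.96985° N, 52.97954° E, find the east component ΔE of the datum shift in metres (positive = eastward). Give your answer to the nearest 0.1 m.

ΔE = 161.9 m

At φ = 32.96985°, λ = 52.97954°: sin φ = 0.544198, cos φ = 0.838957, sin λ = 0.798421, cos λ = 0.602100.
ΔE = −sin λ·ΔX + cos λ·ΔY = −(0.798421)·(-508.8) + (0.602100)·(-405.8) = 161.90 m.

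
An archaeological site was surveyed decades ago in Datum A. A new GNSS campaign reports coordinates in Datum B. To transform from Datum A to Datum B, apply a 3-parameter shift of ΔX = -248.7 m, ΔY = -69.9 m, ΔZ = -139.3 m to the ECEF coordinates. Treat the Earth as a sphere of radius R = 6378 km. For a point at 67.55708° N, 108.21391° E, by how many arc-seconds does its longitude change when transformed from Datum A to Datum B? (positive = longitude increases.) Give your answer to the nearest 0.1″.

Δλ = 21.9″

sin φ = 0.924260, cos φ = 0.381763, sin λ = 0.949896, cos λ = -0.312566.
East component: ΔE = −sin λ·ΔX + cos λ·ΔY = −(0.949896)(-248.7) + (-0.312566)(-69.9) = 258.09 m.
1° of latitude spans πR/180 = 111317 m; at latitude φ, 1° of longitude spans that × cos φ = 42496.7 m, so Δλ = 258.09 / 42496.7 × 3600 = 21.863″.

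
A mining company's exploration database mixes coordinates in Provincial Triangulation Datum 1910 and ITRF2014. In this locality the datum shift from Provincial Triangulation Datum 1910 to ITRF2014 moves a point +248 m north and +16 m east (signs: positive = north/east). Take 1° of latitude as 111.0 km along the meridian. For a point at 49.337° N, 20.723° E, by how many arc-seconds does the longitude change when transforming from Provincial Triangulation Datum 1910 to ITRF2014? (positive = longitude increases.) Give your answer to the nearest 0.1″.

Δλ = 0.8″

At latitude 49.337°, cos φ = 0.651609.
1° of longitude at this latitude = 111.0 × cos φ = 72.33 km, so Δλ = 16.0 / 72328.6 = 0.0002212° = 0.796″.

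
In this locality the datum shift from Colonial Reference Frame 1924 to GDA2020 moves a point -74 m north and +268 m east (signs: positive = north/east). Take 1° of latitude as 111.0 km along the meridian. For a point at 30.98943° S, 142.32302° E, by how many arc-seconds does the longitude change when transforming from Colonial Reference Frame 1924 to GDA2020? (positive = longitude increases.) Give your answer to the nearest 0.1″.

Δλ = 10.1″

At latitude -30.98943°, cos φ = 0.857262.
1° of longitude at this latitude = 111.0 × cos φ = 95.16 km, so Δλ = 268.0 / 95156.1 = 0.0028164° = 10.139″.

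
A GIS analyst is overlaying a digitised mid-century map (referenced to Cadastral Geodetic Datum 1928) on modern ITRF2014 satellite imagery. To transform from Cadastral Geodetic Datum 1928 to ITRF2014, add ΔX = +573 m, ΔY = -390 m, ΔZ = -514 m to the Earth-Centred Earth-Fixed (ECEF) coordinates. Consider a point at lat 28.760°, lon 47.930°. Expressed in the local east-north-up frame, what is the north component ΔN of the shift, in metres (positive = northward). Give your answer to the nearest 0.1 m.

The local north axis is (−sin φ cos λ, −sin φ sin λ, cos φ), giving ΔN = -184.726 + 139.294 − 450.594 = -496.03 m.

ΔN = -496.0 m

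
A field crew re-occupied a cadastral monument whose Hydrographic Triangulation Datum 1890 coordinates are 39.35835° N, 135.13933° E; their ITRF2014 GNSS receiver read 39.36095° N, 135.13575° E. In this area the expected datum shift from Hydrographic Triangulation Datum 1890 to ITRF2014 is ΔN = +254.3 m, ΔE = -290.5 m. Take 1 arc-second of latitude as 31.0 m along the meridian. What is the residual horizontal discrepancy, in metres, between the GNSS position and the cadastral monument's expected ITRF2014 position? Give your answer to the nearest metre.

Observed coordinate differences: Δφ = +0.00260°, Δλ = -0.00358°.
Converting to metres (1° lat = 111600 m, cos φ = 0.773195): observed ΔN = 290.2 m, observed ΔE = -308.9 m.
Subtracting the expected shift leaves a residual of 290.2 − (254.3) = 35.9 m north and -308.9 − (-290.5) = -18.4 m east.
Residual distance = √(35.9² + (-18.4)²) = 40.3 m.

40 m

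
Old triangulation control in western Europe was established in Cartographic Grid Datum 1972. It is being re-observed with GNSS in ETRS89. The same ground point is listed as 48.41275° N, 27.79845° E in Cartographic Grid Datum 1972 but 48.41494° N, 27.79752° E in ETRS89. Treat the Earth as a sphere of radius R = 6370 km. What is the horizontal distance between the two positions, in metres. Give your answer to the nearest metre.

Δφ = 48.41494° − 48.41275° = +0.00219°; Δλ = 27.79752° − 27.79845° = -0.00093°.
1° along a meridian = πR/180 = 111177 m.
ΔN = Δφ × 111177 = 243.5 m; ΔE = Δλ × 111177 × cos(48.41275°) = -0.00093 × 111177 × 0.663760 = -68.6 m.
Distance = √(ΔE² + ΔN²) = √((-68.6)² + 243.5²) = 253.0 m.

253 m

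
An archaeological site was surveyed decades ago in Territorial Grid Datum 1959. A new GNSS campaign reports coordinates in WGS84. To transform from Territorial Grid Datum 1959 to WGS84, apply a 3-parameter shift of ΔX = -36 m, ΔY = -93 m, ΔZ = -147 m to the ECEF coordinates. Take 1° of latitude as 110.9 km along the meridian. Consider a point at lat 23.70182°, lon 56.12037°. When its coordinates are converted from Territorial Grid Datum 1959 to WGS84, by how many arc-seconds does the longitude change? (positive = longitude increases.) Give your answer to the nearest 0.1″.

Δλ = -0.8″

sin φ = 0.401977, cos φ = 0.915650, sin λ = 0.830211, cos λ = 0.557450.
East component: ΔE = −sin λ·ΔX + cos λ·ΔY = −(0.830211)(-36) + (0.557450)(-93) = -21.96 m.
1° of latitude spans 110900 m; at latitude φ, 1° of longitude spans that × cos φ = 101545.6 m, so Δλ = -21.96 / 101545.6 × 3600 = -0.778″.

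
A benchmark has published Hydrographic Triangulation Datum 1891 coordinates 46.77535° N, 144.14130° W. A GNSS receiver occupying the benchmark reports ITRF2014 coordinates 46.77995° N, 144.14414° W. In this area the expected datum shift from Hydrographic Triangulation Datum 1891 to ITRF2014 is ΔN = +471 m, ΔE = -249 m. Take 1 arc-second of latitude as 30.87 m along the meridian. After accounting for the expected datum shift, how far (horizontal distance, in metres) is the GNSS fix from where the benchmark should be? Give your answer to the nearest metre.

52 m

Observed coordinate differences: Δφ = +0.00460°, Δλ = -0.00284°.
Converting to metres (1° lat = 111132 m, cos φ = 0.684861): observed ΔN = 511.2 m, observed ΔE = -216.2 m.
Subtracting the expected shift leaves a residual of 511.2 − (471) = 40.2 m north and -216.2 − (-249) = 32.8 m east.
Residual distance = √(40.2² + 32.8²) = 51.9 m.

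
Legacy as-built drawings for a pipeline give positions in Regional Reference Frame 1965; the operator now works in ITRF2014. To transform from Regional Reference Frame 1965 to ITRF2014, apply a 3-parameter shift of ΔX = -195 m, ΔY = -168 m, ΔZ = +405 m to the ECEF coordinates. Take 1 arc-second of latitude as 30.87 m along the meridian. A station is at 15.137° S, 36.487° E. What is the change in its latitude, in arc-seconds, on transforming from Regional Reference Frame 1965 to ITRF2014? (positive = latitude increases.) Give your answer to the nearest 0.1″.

Δφ = 10.5″

sin φ = -0.261128, cos φ = 0.965304, sin λ = 0.594640, cos λ = 0.803992.
North component: ΔN = −sin φ cos λ·ΔX − sin φ sin λ·ΔY + cos φ·ΔZ = −(-0.261128)(0.803992)(-195) − (-0.261128)(0.594640)(-168) + (0.965304)(405) = 323.92 m.
1° of latitude spans 3600 × 30.87 = 111132 m, so Δφ = 323.92 / 111132 × 3600 = 10.493″.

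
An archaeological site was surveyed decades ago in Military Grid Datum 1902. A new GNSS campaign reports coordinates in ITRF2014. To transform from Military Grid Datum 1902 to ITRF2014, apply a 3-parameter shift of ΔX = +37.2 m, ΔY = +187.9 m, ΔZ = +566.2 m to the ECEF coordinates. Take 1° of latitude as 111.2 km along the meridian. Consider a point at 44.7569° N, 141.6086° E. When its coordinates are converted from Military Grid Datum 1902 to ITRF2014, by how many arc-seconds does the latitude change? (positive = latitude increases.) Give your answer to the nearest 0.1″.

sin φ = 0.704100, cos φ = 0.710101, sin λ = 0.621030, cos λ = -0.783787.
North component: ΔN = −sin φ cos λ·ΔX − sin φ sin λ·ΔY + cos φ·ΔZ = −(0.704100)(-0.783787)(37.2) − (0.704100)(0.621030)(187.9) + (0.710101)(566.2) = 340.43 m.
1° of latitude spans 111200 m, so Δφ = 340.43 / 111200 × 3600 = 11.021″.

Δφ = 11.0″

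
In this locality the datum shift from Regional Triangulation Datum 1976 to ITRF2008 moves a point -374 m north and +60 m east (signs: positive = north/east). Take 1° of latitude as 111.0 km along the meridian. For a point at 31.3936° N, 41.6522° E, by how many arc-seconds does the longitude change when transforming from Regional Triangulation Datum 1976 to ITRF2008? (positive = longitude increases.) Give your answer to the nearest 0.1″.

Δλ = 2.3″

At latitude 31.3936°, cos φ = 0.853609.
1° of longitude at this latitude = 111.0 × cos φ = 94.75 km, so Δλ = 60.0 / 94750.6 = 0.0006332° = 2.280″.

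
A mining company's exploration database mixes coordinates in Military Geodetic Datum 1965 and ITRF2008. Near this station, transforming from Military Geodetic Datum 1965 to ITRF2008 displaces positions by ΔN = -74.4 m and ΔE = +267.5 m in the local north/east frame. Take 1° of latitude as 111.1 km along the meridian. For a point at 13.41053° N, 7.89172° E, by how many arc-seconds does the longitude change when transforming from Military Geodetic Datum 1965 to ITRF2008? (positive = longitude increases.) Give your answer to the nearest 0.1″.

Δλ = 8.9″

At latitude 13.41053°, cos φ = 0.972733.
1° of longitude at this latitude = 111.1 × cos φ = 108.07 km, so Δλ = 267.5 / 108070.7 = 0.0024752° = 8.911″.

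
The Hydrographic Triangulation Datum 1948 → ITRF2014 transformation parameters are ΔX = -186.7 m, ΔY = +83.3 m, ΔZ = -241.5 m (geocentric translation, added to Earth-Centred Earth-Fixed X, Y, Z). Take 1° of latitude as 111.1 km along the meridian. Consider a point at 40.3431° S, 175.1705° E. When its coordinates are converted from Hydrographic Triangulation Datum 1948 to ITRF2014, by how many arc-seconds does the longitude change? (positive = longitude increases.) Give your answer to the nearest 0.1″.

sin φ = -0.647363, cos φ = 0.762182, sin λ = 0.084191, cos λ = -0.996450.
East component: ΔE = −sin λ·ΔX + cos λ·ΔY = −(0.084191)(-186.7) + (-0.996450)(83.3) = -67.29 m.
1° of latitude spans 111100 m; at latitude φ, 1° of longitude spans that × cos φ = 84678.4 m, so Δλ = -67.29 / 84678.4 × 3600 = -2.861″.

Δλ = -2.9″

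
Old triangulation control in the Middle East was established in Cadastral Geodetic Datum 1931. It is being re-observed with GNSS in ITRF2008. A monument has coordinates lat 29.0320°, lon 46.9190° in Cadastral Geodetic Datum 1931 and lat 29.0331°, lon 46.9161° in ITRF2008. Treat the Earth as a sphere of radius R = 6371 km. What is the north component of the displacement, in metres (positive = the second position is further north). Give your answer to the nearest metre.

ΔN = 122 m

Δφ = 29.0331° − 29.0320° = +0.0011°; Δλ = 46.9161° − 46.9190° = -0.0029°.
1° along a meridian = πR/180 = 111195 m.
ΔN = Δφ × 111195 = 122.3 m; ΔE = Δλ × 111195 × cos(29.0320°) = -0.0029 × 111195 × 0.874349 = -281.9 m.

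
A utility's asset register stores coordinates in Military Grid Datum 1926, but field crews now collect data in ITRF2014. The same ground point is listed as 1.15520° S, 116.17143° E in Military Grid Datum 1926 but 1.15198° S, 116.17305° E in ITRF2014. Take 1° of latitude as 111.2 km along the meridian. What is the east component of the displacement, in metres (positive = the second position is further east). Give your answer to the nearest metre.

Δφ = -1.15198° − -1.15520° = +0.00322°; Δλ = 116.17305° − 116.17143° = +0.00162°.
ΔN = Δφ × 111200 = 358.1 m; ΔE = Δλ × 111200 × cos(-1.15520°) = +0.00162 × 111200 × 0.999797 = 180.1 m.

ΔE = 180 m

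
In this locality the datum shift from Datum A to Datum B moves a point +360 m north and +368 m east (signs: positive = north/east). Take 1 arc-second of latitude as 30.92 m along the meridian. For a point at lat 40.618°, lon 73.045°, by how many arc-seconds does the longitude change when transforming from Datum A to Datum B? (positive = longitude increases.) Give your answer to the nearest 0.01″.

At latitude 40.618°, cos φ = 0.759067.
1″ of longitude at this latitude = 30.92 × cos φ = 23.4703 m, so Δλ = 368.0 / 23.4703 = 15.679″.

Δλ = 15.68″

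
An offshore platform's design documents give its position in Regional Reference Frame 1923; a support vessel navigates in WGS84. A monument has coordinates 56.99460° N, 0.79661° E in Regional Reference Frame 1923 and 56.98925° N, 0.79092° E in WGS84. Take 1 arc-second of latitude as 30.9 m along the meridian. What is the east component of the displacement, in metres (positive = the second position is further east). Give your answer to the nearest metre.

ΔE = -345 m

Δφ = 56.98925° − 56.99460° = -0.00535°; Δλ = 0.79092° − 0.79661° = -0.00569°.
1° of latitude = 3600 × 30.90 = 111240 m.
ΔN = Δφ × 111240 = -595.1 m; ΔE = Δλ × 111240 × cos(56.99460°) = -0.00569 × 111240 × 0.544718 = -344.8 m.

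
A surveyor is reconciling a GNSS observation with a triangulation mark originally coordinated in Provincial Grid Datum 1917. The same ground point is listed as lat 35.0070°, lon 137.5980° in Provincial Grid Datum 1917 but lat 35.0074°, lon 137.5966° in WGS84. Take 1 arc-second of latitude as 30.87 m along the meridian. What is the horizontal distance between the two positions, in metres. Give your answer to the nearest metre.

135 m

Δφ = 35.0074° − 35.0070° = +0.0004°; Δλ = 137.5966° − 137.5980° = -0.0014°.
1° of latitude = 3600 × 30.87 = 111132 m.
ΔN = Δφ × 111132 = 44.5 m; ΔE = Δλ × 111132 × cos(35.0070°) = -0.0014 × 111132 × 0.819082 = -127.4 m.
Distance = √(ΔE² + ΔN²) = √((-127.4)² + 44.5²) = 135.0 m.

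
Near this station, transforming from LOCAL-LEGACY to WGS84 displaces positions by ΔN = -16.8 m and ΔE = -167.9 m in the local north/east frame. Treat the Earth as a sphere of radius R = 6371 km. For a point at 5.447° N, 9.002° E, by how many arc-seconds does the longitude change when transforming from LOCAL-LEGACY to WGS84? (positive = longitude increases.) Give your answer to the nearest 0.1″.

At latitude 5.447°, cos φ = 0.995484.
One radian of longitude at latitude φ spans R cos φ, so Δλ = ΔE / (R cos φ) = -167.9 / (6371000 × 0.995484) = -2.6473e-05 rad = -5.461″.

Δλ = -5.5″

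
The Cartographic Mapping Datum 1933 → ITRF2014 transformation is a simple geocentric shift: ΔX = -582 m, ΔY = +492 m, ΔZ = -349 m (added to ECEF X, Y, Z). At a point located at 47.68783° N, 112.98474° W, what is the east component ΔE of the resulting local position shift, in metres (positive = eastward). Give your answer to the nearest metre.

The local east axis at (φ, λ) is (−sin λ, cos λ, 0), so ΔE = −sin(-112.98474°)·(-582) + cos(-112.98474°)·492 = -727.91 m.

ΔE = -728 m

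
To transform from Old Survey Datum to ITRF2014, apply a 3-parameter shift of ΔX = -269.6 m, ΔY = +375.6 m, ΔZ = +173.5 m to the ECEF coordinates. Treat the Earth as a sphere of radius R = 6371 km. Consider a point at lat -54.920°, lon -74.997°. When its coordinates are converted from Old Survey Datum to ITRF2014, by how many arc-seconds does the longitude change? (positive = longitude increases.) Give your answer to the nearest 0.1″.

Δλ = -9.2″

sin φ = -0.818350, cos φ = 0.574720, sin λ = -0.965912, cos λ = 0.258870.
East component: ΔE = −sin λ·ΔX + cos λ·ΔY = −(-0.965912)(-269.6) + (0.258870)(375.6) = -163.18 m.
1° of latitude spans πR/180 = 111195 m; at latitude φ, 1° of longitude spans that × cos φ = 63905.9 m, so Δλ = -163.18 / 63905.9 × 3600 = -9.192″.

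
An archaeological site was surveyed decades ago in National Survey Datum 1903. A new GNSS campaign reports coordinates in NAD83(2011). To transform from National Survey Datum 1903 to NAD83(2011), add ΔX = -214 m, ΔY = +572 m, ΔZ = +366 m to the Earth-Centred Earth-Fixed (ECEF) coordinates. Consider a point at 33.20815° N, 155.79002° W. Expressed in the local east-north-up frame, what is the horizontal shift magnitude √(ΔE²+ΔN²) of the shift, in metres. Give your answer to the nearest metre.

692 m

At φ = 33.20815°, λ = -155.79002°: sin φ = 0.547682, cos φ = 0.836686, sin λ = -0.410082, cos λ = -0.912049.
ΔE = −sin λ·ΔX + cos λ·ΔY = −(-0.410082)·(-214) + (-0.912049)·(572) = -609.45 m.
ΔN = −sin φ cos λ·ΔX − sin φ sin λ·ΔY + cos φ·ΔZ = −(0.547682)(-0.912049)(-214) − (0.547682)(-0.410082)(572) + (0.836686)(366) = 327.80 m.
Horizontal magnitude = √(ΔE² + ΔN²) = √((-609.45)² + 327.80²) = 692.01 m.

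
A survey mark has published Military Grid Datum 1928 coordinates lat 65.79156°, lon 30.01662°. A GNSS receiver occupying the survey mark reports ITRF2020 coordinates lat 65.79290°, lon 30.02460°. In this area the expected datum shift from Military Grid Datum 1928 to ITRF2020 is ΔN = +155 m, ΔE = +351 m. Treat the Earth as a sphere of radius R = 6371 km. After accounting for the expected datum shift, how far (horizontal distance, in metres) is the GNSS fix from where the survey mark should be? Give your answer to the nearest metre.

Observed coordinate differences: Δφ = +0.00134°, Δλ = +0.00798°.
Converting to metres (1° lat = 111195 m, cos φ = 0.410057): observed ΔN = 149.0 m, observed ΔE = 363.9 m.
Subtracting the expected shift leaves a residual of 149.0 − (155) = -6.0 m north and 363.9 − (351) = 12.9 m east.
Residual distance = √((-6.0)² + 12.9²) = 14.2 m.

14 m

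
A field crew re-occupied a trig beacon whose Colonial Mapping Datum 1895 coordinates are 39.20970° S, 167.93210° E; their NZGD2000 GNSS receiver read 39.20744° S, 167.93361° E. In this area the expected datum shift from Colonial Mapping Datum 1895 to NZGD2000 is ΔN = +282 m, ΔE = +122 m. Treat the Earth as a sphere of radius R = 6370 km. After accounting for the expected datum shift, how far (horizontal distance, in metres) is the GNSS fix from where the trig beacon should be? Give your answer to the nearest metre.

Observed coordinate differences: Δφ = +0.00226°, Δλ = +0.00151°.
Converting to metres (1° lat = 111177 m, cos φ = 0.774837): observed ΔN = 251.3 m, observed ΔE = 130.1 m.
Subtracting the expected shift leaves a residual of 251.3 − (282) = -30.7 m north and 130.1 − (122) = 8.1 m east.
Residual distance = √((-30.7)² + 8.1²) = 31.8 m.

32 m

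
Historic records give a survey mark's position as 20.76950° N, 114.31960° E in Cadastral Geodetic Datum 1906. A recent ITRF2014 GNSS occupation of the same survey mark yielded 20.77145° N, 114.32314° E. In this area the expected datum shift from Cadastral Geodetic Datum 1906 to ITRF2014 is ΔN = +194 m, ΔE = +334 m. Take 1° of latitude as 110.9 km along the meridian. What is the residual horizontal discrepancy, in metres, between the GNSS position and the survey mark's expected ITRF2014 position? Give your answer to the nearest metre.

40 m

Observed coordinate differences: Δφ = +0.00195°, Δλ = +0.00354°.
Converting to metres (1° lat = 110900 m, cos φ = 0.935015): observed ΔN = 216.3 m, observed ΔE = 367.1 m.
Subtracting the expected shift leaves a residual of 216.3 − (194) = 22.3 m north and 367.1 − (334) = 33.1 m east.
Residual distance = √(22.3² + 33.1²) = 39.9 m.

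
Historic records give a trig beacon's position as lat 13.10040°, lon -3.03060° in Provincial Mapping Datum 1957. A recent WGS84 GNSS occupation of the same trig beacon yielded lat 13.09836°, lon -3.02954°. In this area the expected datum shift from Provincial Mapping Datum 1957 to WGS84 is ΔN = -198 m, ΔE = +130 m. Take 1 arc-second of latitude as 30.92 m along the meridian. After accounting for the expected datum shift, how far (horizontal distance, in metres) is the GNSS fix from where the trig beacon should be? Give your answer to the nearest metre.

33 m

Observed coordinate differences: Δφ = -0.00204°, Δλ = +0.00106°.
Converting to metres (1° lat = 111312 m, cos φ = 0.973974): observed ΔN = -227.1 m, observed ΔE = 114.9 m.
Subtracting the expected shift leaves a residual of -227.1 − (-198) = -29.1 m north and 114.9 − (130) = -15.1 m east.
Residual distance = √((-29.1)² + (-15.1)²) = 32.8 m.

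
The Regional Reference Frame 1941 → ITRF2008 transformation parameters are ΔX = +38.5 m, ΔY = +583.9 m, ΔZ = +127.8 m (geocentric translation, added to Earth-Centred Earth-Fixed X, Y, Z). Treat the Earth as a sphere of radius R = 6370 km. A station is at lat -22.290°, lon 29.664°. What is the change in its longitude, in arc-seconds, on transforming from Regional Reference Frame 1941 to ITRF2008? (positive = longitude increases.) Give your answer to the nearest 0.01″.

Δλ = 17.09″

sin φ = -0.379295, cos φ = 0.925276, sin λ = 0.494913, cos λ = 0.868943.
East component: ΔE = −sin λ·ΔX + cos λ·ΔY = −(0.494913)(38.5) + (0.868943)(583.9) = 488.32 m.
1° of latitude spans πR/180 = 111177 m; at latitude φ, 1° of longitude spans that × cos φ = 102869.8 m, so Δλ = 488.32 / 102869.8 × 3600 = 17.089″.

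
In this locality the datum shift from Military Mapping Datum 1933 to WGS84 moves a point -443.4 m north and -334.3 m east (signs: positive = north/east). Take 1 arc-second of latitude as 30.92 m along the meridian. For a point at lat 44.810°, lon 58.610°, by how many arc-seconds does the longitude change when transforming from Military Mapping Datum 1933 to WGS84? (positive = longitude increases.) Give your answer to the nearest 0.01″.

Δλ = -15.24″

At latitude 44.810°, cos φ = 0.709448.
1″ of longitude at this latitude = 30.92 × cos φ = 21.9361 m, so Δλ = -334.3 / 21.9361 = -15.240″.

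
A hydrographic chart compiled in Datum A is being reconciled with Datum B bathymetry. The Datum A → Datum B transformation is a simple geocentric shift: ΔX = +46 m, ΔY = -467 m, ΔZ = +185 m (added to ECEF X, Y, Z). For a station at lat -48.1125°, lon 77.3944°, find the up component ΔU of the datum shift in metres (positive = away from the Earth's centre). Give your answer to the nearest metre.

ΔU = -435 m

At φ = -48.1125°, λ = 77.3944°: sin φ = -0.744457, cos φ = 0.667670, sin λ = 0.975895, cos λ = 0.218239.
ΔU = cos φ cos λ·ΔX + cos φ sin λ·ΔY + sin φ·ΔZ = (0.667670)(0.218239)(46) + (0.667670)(0.975895)(-467) + (-0.744457)(185) = -435.31 m.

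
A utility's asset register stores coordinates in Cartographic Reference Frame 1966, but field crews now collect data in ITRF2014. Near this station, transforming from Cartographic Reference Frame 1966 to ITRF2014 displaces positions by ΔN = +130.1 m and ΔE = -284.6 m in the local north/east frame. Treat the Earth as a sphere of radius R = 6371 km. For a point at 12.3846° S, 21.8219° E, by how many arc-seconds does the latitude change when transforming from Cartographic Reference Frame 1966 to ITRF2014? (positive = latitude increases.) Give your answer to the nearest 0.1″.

On a sphere of radius R, 1 rad of latitude = R, so Δφ = ΔN / R = 130.1 / 6371000 = 2.0421e-05 rad = 4.212″.

Δφ = 4.2″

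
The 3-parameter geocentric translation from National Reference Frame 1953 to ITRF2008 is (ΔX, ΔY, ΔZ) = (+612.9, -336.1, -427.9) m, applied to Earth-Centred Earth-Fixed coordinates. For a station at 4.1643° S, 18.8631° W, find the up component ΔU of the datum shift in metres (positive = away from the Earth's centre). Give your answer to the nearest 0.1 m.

The local up (radial) axis is (cos φ cos λ, cos φ sin λ, sin φ), giving ΔU = 578.452 + 108.377 + 31.073 = 717.90 m.

ΔU = 717.9 m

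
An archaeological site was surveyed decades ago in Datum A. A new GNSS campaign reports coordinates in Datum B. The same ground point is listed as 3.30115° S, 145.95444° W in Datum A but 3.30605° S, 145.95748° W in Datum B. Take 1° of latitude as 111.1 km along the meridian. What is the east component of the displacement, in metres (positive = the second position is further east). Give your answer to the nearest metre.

Δφ = -3.30605° − -3.30115° = -0.00490°; Δλ = -145.95748° − -145.95444° = -0.00304°.
ΔN = Δφ × 111100 = -544.4 m; ΔE = Δλ × 111100 × cos(-3.30115°) = -0.00304 × 111100 × 0.998341 = -337.2 m.

ΔE = -337 m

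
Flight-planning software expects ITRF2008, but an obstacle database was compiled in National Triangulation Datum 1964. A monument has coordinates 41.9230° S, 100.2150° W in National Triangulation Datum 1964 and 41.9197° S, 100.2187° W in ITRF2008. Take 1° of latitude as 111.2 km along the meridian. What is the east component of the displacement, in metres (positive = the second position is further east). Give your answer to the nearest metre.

Δφ = -41.9197° − -41.9230° = +0.0033°; Δλ = -100.2187° − -100.2150° = -0.0037°.
ΔN = Δφ × 111200 = 367.0 m; ΔE = Δλ × 111200 × cos(-41.9230°) = -0.0037 × 111200 × 0.744043 = -306.1 m.

ΔE = -306 m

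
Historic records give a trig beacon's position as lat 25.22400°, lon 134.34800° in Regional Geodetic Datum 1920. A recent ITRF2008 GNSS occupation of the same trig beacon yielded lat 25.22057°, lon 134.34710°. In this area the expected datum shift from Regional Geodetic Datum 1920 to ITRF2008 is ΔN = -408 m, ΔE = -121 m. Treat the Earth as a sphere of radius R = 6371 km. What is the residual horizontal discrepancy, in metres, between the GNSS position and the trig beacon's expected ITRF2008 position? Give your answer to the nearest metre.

40 m

Observed coordinate differences: Δφ = -0.00343°, Δλ = -0.00090°.
Converting to metres (1° lat = 111195 m, cos φ = 0.904649): observed ΔN = -381.4 m, observed ΔE = -90.5 m.
Subtracting the expected shift leaves a residual of -381.4 − (-408) = 26.6 m north and -90.5 − (-121) = 30.5 m east.
Residual distance = √(26.6² + 30.5²) = 40.4 m.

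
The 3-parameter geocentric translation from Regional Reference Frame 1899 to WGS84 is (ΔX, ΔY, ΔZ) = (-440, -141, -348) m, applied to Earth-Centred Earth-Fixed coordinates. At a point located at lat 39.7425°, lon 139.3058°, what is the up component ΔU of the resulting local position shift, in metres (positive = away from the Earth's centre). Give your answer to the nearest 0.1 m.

ΔU = -36.7 m

The local up (radial) axis is (cos φ cos λ, cos φ sin λ, sin φ), giving ΔU = 256.520 − 70.691 − 222.490 = -36.66 m.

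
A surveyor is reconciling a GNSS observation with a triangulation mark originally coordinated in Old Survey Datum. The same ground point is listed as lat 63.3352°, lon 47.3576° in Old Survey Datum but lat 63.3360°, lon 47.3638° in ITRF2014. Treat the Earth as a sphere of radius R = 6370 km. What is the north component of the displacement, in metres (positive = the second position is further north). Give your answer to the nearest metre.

Δφ = 63.3360° − 63.3352° = +0.0008°; Δλ = 47.3638° − 47.3576° = +0.0062°.
1° along a meridian = πR/180 = 111177 m.
ΔN = Δφ × 111177 = 88.9 m; ΔE = Δλ × 111177 × cos(63.3352°) = +0.0062 × 111177 × 0.448770 = 309.3 m.

ΔN = 89 m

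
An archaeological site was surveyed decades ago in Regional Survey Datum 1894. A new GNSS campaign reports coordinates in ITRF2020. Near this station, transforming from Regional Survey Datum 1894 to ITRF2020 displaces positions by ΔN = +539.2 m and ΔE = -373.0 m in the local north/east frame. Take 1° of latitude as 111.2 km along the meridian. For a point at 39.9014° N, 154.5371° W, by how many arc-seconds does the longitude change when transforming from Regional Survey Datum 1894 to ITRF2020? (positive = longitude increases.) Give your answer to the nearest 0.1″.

Δλ = -15.7″

At latitude 39.9014°, cos φ = 0.767149.
1° of longitude at this latitude = 111.2 × cos φ = 85.31 km, so Δλ = -373.0 / 85307.0 = -0.0043724° = -15.741″.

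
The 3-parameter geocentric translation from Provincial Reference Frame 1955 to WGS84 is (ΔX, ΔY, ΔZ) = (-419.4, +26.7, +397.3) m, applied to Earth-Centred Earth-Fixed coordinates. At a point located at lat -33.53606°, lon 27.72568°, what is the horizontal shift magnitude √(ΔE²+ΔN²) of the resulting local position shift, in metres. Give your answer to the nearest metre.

The local east axis at (φ, λ) is (−sin λ, cos λ, 0), so ΔE = −sin(27.72568°)·(-419.4) + cos(27.72568°)·26.7 = 218.76 m.
The local north axis is (−sin φ cos λ, −sin φ sin λ, cos φ), giving ΔN = -205.100 + 6.863 + 331.165 = 132.93 m.
Horizontal magnitude = √(ΔE² + ΔN²) = √(218.76² + 132.93²) = 255.98 m.

256 m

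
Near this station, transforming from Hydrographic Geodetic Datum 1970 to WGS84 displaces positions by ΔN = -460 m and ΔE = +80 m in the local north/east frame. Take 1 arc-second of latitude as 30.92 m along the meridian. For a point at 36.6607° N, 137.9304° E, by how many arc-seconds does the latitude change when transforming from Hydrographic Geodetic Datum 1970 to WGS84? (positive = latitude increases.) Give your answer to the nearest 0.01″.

1″ of latitude = 30.92 m, so Δφ = -460.0 / 30.92 = -14.877″.

Δφ = -14.88″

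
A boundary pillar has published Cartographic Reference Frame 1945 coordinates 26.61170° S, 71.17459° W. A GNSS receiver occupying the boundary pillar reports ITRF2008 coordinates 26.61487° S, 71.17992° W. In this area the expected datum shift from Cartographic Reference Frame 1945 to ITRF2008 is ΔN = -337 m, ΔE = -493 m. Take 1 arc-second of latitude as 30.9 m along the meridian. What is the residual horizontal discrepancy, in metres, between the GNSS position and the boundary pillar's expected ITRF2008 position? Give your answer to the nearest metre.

Observed coordinate differences: Δφ = -0.00317°, Δλ = -0.00533°.
Converting to metres (1° lat = 111240 m, cos φ = 0.894063): observed ΔN = -352.6 m, observed ΔE = -530.1 m.
Subtracting the expected shift leaves a residual of -352.6 − (-337) = -15.6 m north and -530.1 − (-493) = -37.1 m east.
Residual distance = √((-15.6)² + (-37.1)²) = 40.3 m.

40 m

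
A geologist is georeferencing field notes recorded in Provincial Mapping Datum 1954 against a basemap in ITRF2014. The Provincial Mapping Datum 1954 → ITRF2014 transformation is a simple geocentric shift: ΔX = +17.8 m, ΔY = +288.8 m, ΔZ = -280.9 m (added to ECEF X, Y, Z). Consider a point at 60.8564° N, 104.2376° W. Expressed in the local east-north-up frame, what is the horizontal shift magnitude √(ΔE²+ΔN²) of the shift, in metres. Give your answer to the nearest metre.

The local east axis at (φ, λ) is (−sin λ, cos λ, 0), so ΔE = −sin(-104.2376°)·17.8 + cos(-104.2376°)·288.8 = -53.78 m.
The local north axis is (−sin φ cos λ, −sin φ sin λ, cos φ), giving ΔN = 3.824 + 244.491 − 136.798 = 111.52 m.
Horizontal magnitude = √(ΔE² + ΔN²) = √((-53.78)² + 111.52²) = 123.80 m.

124 m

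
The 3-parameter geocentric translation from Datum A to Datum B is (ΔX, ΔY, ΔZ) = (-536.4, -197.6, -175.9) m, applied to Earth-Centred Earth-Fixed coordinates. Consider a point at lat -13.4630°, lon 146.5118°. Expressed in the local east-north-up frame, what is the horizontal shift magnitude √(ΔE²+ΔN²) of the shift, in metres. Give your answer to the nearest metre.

470 m

At φ = -13.4630°, λ = 146.5118°: sin φ = -0.232817, cos φ = 0.972520, sin λ = 0.551765, cos λ = -0.833999.
ΔE = −sin λ·ΔX + cos λ·ΔY = −(0.551765)·(-536.4) + (-0.833999)·(-197.6) = 460.77 m.
ΔN = −sin φ cos λ·ΔX − sin φ sin λ·ΔY + cos φ·ΔZ = −(-0.232817)(-0.833999)(-536.4) − (-0.232817)(0.551765)(-197.6) + (0.972520)(-175.9) = -92.30 m.
Horizontal magnitude = √(ΔE² + ΔN²) = √(460.77² + (-92.30)²) = 469.92 m.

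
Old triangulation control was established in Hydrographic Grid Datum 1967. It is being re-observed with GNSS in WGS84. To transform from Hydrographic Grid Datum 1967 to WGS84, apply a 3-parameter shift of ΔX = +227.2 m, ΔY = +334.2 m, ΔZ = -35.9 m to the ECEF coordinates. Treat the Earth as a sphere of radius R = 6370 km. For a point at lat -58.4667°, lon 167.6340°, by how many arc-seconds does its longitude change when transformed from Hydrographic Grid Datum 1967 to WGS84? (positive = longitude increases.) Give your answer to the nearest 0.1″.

sin φ = -0.852336, cos φ = 0.522994, sin λ = 0.214156, cos λ = -0.976800.
East component: ΔE = −sin λ·ΔX + cos λ·ΔY = −(0.214156)(227.2) + (-0.976800)(334.2) = -375.10 m.
1° of latitude spans πR/180 = 111177 m; at latitude φ, 1° of longitude spans that × cos φ = 58145.2 m, so Δλ = -375.10 / 58145.2 × 3600 = -23.224″.

Δλ = -23.2″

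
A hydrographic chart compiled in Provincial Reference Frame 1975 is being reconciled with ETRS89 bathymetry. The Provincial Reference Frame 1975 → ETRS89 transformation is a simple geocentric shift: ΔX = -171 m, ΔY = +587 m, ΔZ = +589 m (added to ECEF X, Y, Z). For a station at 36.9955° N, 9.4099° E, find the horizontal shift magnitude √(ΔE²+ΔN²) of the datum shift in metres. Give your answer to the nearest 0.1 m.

At φ = 36.9955°, λ = 9.4099°: sin φ = 0.601752, cos φ = 0.798683, sin λ = 0.163496, cos λ = 0.986544.
ΔE = −sin λ·ΔX + cos λ·ΔY = −(0.163496)·(-171) + (0.986544)·(587) = 607.06 m.
ΔN = −sin φ cos λ·ΔX − sin φ sin λ·ΔY + cos φ·ΔZ = −(0.601752)(0.986544)(-171) − (0.601752)(0.163496)(587) + (0.798683)(589) = 514.19 m.
Horizontal magnitude = √(ΔE² + ΔN²) = √(607.06² + 514.19²) = 795.56 m.

795.6 m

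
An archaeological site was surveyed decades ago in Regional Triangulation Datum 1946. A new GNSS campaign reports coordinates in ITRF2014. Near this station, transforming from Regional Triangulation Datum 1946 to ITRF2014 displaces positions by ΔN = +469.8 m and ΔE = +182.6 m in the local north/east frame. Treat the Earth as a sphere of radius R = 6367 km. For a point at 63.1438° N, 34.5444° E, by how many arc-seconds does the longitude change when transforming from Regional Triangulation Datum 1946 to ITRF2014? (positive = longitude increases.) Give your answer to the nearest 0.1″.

Δλ = 13.1″

At latitude 63.1438°, cos φ = 0.451753.
One radian of longitude at latitude φ spans R cos φ, so Δλ = ΔE / (R cos φ) = 182.6 / (6367000 × 0.451753) = 6.3484e-05 rad = 13.095″.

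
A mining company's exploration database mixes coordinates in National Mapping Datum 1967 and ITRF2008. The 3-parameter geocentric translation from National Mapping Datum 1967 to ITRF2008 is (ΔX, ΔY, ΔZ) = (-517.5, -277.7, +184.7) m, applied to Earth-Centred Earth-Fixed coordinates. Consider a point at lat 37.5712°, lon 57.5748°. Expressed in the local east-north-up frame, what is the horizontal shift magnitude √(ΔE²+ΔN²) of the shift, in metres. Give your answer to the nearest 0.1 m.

At φ = 37.5712°, λ = 57.5748°: sin φ = 0.609747, cos φ = 0.792596, sin λ = 0.844092, cos λ = 0.536198.
ΔE = −sin λ·ΔX + cos λ·ΔY = −(0.844092)·(-517.5) + (0.536198)·(-277.7) = 287.92 m.
ΔN = −sin φ cos λ·ΔX − sin φ sin λ·ΔY + cos φ·ΔZ = −(0.609747)(0.536198)(-517.5) − (0.609747)(0.844092)(-277.7) + (0.792596)(184.7) = 458.51 m.
Horizontal magnitude = √(ΔE² + ΔN²) = √(287.92² + 458.51²) = 541.42 m.

541.4 m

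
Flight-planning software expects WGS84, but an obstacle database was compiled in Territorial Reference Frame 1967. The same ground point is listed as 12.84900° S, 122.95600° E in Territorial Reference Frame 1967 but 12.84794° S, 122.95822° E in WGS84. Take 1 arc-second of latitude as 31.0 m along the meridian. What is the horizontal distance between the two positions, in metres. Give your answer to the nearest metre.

Δφ = -12.84794° − -12.84900° = +0.00106°; Δλ = 122.95822° − 122.95600° = +0.00222°.
1° of latitude = 3600 × 31.00 = 111600 m.
ΔN = Δφ × 111600 = 118.3 m; ΔE = Δλ × 111600 × cos(-12.84900°) = +0.00222 × 111600 × 0.974960 = 241.5 m.
Distance = √(ΔE² + ΔN²) = √(241.5² + 118.3²) = 269.0 m.

269 m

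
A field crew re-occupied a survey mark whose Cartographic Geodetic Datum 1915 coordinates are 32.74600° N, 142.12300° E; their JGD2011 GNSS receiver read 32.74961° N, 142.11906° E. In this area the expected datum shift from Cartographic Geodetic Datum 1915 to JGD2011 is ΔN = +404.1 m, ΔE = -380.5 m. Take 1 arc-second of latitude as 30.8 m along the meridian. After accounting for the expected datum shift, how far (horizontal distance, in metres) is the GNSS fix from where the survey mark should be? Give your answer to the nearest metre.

Observed coordinate differences: Δφ = +0.00361°, Δλ = -0.00394°.
Converting to metres (1° lat = 110880 m, cos φ = 0.841077): observed ΔN = 400.3 m, observed ΔE = -367.4 m.
Subtracting the expected shift leaves a residual of 400.3 − (404.1) = -3.8 m north and -367.4 − (-380.5) = 13.1 m east.
Residual distance = √((-3.8)² + 13.1²) = 13.6 m.

14 m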